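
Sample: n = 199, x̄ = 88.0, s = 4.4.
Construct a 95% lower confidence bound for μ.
μ ≥ 87.48

Lower bound (one-sided):
t* = 1.653 (one-sided for 95%)
Lower bound = x̄ - t* · s/√n = 88.0 - 1.653 · 4.4/√199 = 87.48

We are 95% confident that μ ≥ 87.48.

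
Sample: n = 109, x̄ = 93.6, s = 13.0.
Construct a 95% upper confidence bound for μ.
μ ≤ 95.67

Upper bound (one-sided):
t* = 1.659 (one-sided for 95%)
Upper bound = x̄ + t* · s/√n = 93.6 + 1.659 · 13.0/√109 = 95.67

We are 95% confident that μ ≤ 95.67.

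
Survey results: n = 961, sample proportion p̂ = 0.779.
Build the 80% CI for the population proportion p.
(0.762, 0.796)

Proportion CI:
SE = √(p̂(1-p̂)/n) = √(0.779 · 0.221 / 961) = 0.01338

z* = 1.282
Margin = z* · SE = 1.282 · 0.01338 = 0.0172

CI: 0.779 ± 0.0172 = (0.762, 0.796)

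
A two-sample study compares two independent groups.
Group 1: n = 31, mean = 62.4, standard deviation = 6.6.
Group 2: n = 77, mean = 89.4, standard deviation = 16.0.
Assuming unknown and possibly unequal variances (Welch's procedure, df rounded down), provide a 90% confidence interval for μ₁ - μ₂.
(-30.61, -23.39)

Difference: x̄₁ - x̄₂ = -27.00
SE = √(s₁²/n₁ + s₂²/n₂) = √(6.6²/31 + 16.0²/77) = 2.1748
df = 105.90 → 105 (Welch–Satterthwaite, rounded down)
t* = 1.659

CI: -27.00 ± 1.659 · 2.1748 = -27.00 ± 3.61 = (-30.61, -23.39)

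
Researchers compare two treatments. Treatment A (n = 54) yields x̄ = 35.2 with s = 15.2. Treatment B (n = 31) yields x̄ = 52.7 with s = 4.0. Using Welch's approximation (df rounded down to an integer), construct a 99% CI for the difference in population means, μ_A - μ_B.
(-23.31, -11.69)

Difference: x̄₁ - x̄₂ = -17.50
SE = √(s₁²/n₁ + s₂²/n₂) = √(15.2²/54 + 4.0²/31) = 2.1897
df = 64.89 → 64 (Welch–Satterthwaite, rounded down)
t* = 2.655

CI: -17.50 ± 2.655 · 2.1897 = -17.50 ± 5.81 = (-23.31, -11.69)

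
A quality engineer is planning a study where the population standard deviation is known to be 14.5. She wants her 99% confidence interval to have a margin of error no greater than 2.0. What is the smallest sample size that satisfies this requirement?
n ≥ 349

For margin E ≤ 2.0:
n ≥ (z* · σ / E)²
n ≥ (2.576 · 14.5 / 2.0)²
n ≥ 348.79

Minimum n = 349 (rounding up)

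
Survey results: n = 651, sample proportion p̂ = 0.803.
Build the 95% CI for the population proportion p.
(0.772, 0.834)

Proportion CI:
SE = √(p̂(1-p̂)/n) = √(0.803 · 0.197 / 651) = 0.01559

z* = 1.960
Margin = z* · SE = 1.960 · 0.01559 = 0.0306

CI: 0.803 ± 0.0306 = (0.772, 0.834)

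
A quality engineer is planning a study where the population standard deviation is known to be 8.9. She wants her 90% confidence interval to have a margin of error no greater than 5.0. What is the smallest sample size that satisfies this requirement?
n ≥ 9

For margin E ≤ 5.0:
n ≥ (z* · σ / E)²
n ≥ (1.645 · 8.9 / 5.0)²
n ≥ 8.57

Minimum n = 9 (rounding up)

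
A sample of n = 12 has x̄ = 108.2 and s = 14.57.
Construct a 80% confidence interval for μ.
(102.47, 113.93)

t-interval (σ unknown):
df = n - 1 = 11
t* = 1.363 for 80% confidence

Margin of error = t* · s/√n = 1.363 · 14.57/√12 = 5.73

CI: (102.47, 113.93)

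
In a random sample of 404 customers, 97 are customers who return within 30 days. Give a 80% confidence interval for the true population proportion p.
(0.213, 0.267)

Proportion CI:
p̂ = 97/404 = 0.24010
SE = √(p̂(1-p̂)/n) = √(0.24010 · 0.75990 / 404) = 0.02125

z* = 1.282
Margin = z* · SE = 1.282 · 0.02125 = 0.0272

CI: 0.24010 ± 0.0272 = (0.213, 0.267)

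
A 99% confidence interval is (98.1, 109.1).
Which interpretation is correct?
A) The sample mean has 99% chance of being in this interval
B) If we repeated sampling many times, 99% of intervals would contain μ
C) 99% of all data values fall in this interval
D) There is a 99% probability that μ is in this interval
B

A) Wrong — x̄ is observed and sits in the interval by construction.
B) Correct — this is the frequentist long-run coverage interpretation.
C) Wrong — a CI is about the parameter μ, not individual data values.
D) Wrong — μ is fixed; the randomness lives in the interval, not in μ.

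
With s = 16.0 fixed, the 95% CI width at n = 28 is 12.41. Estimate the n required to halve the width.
n ≈ 112

CI width ∝ 1/√n
To reduce width by factor 2, need √n to grow by 2 → need 2² = 4 times as many samples.

Current: n = 28, width = 12.41
New: n = 112, width ≈ 5.99

Width reduced by factor of 12.41/5.99 = 2.07.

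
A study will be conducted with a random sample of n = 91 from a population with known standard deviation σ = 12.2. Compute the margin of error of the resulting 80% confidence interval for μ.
Margin of error = 1.64

Margin of error = z* · σ/√n
= 1.282 · 12.2/√91
= 1.282 · 12.2/9.5394
= 1.64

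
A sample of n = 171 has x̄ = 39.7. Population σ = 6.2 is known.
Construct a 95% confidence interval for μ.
(38.77, 40.63)

z-interval (σ known):
z* = 1.960 for 95% confidence

Margin of error = z* · σ/√n = 1.960 · 6.2/√171 = 0.93

CI: (39.7 - 0.93, 39.7 + 0.93) = (38.77, 40.63)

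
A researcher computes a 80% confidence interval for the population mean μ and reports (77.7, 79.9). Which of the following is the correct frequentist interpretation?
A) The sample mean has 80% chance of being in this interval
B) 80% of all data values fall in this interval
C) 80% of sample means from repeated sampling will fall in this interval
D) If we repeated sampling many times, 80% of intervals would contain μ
D

A) Wrong — x̄ is observed and sits in the interval by construction.
B) Wrong — a CI is about the parameter μ, not individual data values.
C) Wrong — coverage applies to intervals containing μ, not to future x̄ values.
D) Correct — this is the frequentist long-run coverage interpretation.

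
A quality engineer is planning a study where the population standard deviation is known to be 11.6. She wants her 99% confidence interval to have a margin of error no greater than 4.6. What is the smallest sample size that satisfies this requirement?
n ≥ 43

For margin E ≤ 4.6:
n ≥ (z* · σ / E)²
n ≥ (2.576 · 11.6 / 4.6)²
n ≥ 42.20

Minimum n = 43 (rounding up)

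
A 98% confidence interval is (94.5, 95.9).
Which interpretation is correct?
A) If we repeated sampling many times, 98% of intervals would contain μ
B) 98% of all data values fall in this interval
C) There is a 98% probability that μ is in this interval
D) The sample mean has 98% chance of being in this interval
A

A) Correct — this is the frequentist long-run coverage interpretation.
B) Wrong — a CI is about the parameter μ, not individual data values.
C) Wrong — μ is fixed; the randomness lives in the interval, not in μ.
D) Wrong — x̄ is observed and sits in the interval by construction.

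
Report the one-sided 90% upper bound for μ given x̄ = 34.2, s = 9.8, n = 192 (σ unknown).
μ ≤ 35.11

Upper bound (one-sided):
t* = 1.286 (one-sided for 90%)
Upper bound = x̄ + t* · s/√n = 34.2 + 1.286 · 9.8/√192 = 35.11

We are 90% confident that μ ≤ 35.11.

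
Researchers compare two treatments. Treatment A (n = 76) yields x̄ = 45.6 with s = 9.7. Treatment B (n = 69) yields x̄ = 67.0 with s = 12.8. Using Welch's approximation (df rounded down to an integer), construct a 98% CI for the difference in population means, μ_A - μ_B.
(-25.88, -16.92)

Difference: x̄₁ - x̄₂ = -21.40
SE = √(s₁²/n₁ + s₂²/n₂) = √(9.7²/76 + 12.8²/69) = 1.9007
df = 126.27 → 126 (Welch–Satterthwaite, rounded down)
t* = 2.356

CI: -21.40 ± 2.356 · 1.9007 = -21.40 ± 4.48 = (-25.88, -16.92)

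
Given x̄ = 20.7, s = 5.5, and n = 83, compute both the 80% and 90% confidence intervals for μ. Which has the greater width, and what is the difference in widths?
90% CI is wider by 0.45

df = 82
80% CI: t* = 1.292, (19.92, 21.48), width = 2 · t* · s/√n = 1.56
90% CI: t* = 1.664, (19.70, 21.70), width = 2 · t* · s/√n = 2.01

The 90% CI is wider by 2.01 - 1.56 = 0.45.
Higher confidence requires a wider interval.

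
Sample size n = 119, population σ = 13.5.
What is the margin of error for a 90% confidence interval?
Margin of error = 2.04

Margin of error = z* · σ/√n
= 1.645 · 13.5/√119
= 1.645 · 13.5/10.9087
= 2.04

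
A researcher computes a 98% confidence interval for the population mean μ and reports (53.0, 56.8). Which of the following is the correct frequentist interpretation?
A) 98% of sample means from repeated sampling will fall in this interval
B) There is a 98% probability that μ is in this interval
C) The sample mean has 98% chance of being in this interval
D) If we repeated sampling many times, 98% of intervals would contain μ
D

A) Wrong — coverage applies to intervals containing μ, not to future x̄ values.
B) Wrong — μ is fixed; the randomness lives in the interval, not in μ.
C) Wrong — x̄ is observed and sits in the interval by construction.
D) Correct — this is the frequentist long-run coverage interpretation.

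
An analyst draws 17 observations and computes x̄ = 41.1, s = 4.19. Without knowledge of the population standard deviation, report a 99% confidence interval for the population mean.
(38.13, 44.07)

t-interval (σ unknown):
df = n - 1 = 16
t* = 2.921 for 99% confidence

Margin of error = t* · s/√n = 2.921 · 4.19/√17 = 2.97

CI: (38.13, 44.07)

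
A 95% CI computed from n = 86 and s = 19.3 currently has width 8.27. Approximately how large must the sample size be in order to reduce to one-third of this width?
n ≈ 774

CI width ∝ 1/√n
To reduce width by factor 3, need √n to grow by 3 → need 3² = 9 times as many samples.

Current: n = 86, width = 8.27
New: n = 774, width ≈ 2.72

Width reduced by factor of 8.27/2.72 = 3.04.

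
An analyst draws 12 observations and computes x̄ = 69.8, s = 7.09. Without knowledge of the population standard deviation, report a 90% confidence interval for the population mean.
(66.12, 73.48)

t-interval (σ unknown):
df = n - 1 = 11
t* = 1.796 for 90% confidence

Margin of error = t* · s/√n = 1.796 · 7.09/√12 = 3.68

CI: (66.12, 73.48)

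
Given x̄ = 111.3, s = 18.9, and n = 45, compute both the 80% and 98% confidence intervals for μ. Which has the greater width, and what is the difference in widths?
98% CI is wider by 6.27

df = 44
80% CI: t* = 1.301, (107.63, 114.97), width = 2 · t* · s/√n = 7.33
98% CI: t* = 2.414, (104.50, 118.10), width = 2 · t* · s/√n = 13.60

The 98% CI is wider by 13.60 - 7.33 = 6.27.
Higher confidence requires a wider interval.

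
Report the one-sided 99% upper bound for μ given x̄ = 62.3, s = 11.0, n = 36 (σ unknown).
μ ≤ 66.77

Upper bound (one-sided):
t* = 2.438 (one-sided for 99%)
Upper bound = x̄ + t* · s/√n = 62.3 + 2.438 · 11.0/√36 = 66.77

We are 99% confident that μ ≤ 66.77.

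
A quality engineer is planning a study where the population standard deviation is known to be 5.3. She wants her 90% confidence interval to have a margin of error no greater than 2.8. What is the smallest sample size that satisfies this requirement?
n ≥ 10

For margin E ≤ 2.8:
n ≥ (z* · σ / E)²
n ≥ (1.645 · 5.3 / 2.8)²
n ≥ 9.70

Minimum n = 10 (rounding up)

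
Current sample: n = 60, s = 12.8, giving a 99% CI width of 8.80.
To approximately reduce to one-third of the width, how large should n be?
n ≈ 540

CI width ∝ 1/√n
To reduce width by factor 3, need √n to grow by 3 → need 3² = 9 times as many samples.

Current: n = 60, width = 8.80
New: n = 540, width ≈ 2.85

Width reduced by factor of 8.80/2.85 = 3.09.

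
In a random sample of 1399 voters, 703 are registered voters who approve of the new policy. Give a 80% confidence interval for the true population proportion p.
(0.485, 0.520)

Proportion CI:
p̂ = 703/1399 = 0.50250
SE = √(p̂(1-p̂)/n) = √(0.50250 · 0.49750 / 1399) = 0.01337

z* = 1.282
Margin = z* · SE = 1.282 · 0.01337 = 0.0171

CI: 0.50250 ± 0.0171 = (0.485, 0.520)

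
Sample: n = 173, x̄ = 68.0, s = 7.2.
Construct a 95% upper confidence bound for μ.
μ ≤ 68.91

Upper bound (one-sided):
t* = 1.654 (one-sided for 95%)
Upper bound = x̄ + t* · s/√n = 68.0 + 1.654 · 7.2/√173 = 68.91

We are 95% confident that μ ≤ 68.91.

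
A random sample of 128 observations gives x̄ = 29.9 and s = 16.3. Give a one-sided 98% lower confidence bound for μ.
μ ≥ 26.91

Lower bound (one-sided):
t* = 2.075 (one-sided for 98%)
Lower bound = x̄ - t* · s/√n = 29.9 - 2.075 · 16.3/√128 = 26.91

We are 98% confident that μ ≥ 26.91.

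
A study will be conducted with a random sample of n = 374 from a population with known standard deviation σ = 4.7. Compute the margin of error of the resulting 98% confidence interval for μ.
Margin of error = 0.57

Margin of error = z* · σ/√n
= 2.326 · 4.7/√374
= 2.326 · 4.7/19.3391
= 0.57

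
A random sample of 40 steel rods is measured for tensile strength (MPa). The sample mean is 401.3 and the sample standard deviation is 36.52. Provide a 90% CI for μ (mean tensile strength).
(391.57, 411.03)

t-interval (σ unknown):
df = n - 1 = 39
t* = 1.685 for 90% confidence

Margin of error = t* · s/√n = 1.685 · 36.52/√40 = 9.73

CI: (391.57, 411.03)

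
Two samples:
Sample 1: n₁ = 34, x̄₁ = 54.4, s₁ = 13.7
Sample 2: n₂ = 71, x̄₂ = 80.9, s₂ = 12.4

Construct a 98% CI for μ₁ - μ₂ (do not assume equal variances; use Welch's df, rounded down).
(-33.13, -19.87)

Difference: x̄₁ - x̄₂ = -26.50
SE = √(s₁²/n₁ + s₂²/n₂) = √(13.7²/34 + 12.4²/71) = 2.7724
df = 59.64 → 59 (Welch–Satterthwaite, rounded down)
t* = 2.391

CI: -26.50 ± 2.391 · 2.7724 = -26.50 ± 6.63 = (-33.13, -19.87)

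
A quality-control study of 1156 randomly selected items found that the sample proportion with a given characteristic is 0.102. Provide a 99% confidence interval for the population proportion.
(0.079, 0.125)

Proportion CI:
SE = √(p̂(1-p̂)/n) = √(0.102 · 0.898 / 1156) = 0.00890

z* = 2.576
Margin = z* · SE = 2.576 · 0.00890 = 0.0229

CI: 0.102 ± 0.0229 = (0.079, 0.125)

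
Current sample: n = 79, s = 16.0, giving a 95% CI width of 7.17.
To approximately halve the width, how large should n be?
n ≈ 316

CI width ∝ 1/√n
To reduce width by factor 2, need √n to grow by 2 → need 2² = 4 times as many samples.

Current: n = 79, width = 7.17
New: n = 316, width ≈ 3.54

Width reduced by factor of 7.17/3.54 = 2.03.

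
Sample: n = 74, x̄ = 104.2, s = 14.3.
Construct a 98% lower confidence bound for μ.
μ ≥ 100.72

Lower bound (one-sided):
t* = 2.091 (one-sided for 98%)
Lower bound = x̄ - t* · s/√n = 104.2 - 2.091 · 14.3/√74 = 100.72

We are 98% confident that μ ≥ 100.72.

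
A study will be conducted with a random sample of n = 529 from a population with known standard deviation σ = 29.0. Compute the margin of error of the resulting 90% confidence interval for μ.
Margin of error = 2.07

Margin of error = z* · σ/√n
= 1.645 · 29.0/√529
= 1.645 · 29.0/23.0000
= 2.07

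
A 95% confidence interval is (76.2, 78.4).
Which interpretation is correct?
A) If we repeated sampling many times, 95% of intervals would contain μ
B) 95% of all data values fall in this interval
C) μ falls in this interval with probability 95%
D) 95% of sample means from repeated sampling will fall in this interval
A

A) Correct — this is the frequentist long-run coverage interpretation.
B) Wrong — a CI is about the parameter μ, not individual data values.
C) Wrong — μ is fixed; the randomness lives in the interval, not in μ.
D) Wrong — coverage applies to intervals containing μ, not to future x̄ values.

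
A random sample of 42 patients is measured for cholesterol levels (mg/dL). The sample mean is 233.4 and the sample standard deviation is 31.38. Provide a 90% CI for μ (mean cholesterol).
(225.25, 241.55)

t-interval (σ unknown):
df = n - 1 = 41
t* = 1.683 for 90% confidence

Margin of error = t* · s/√n = 1.683 · 31.38/√42 = 8.15

CI: (225.25, 241.55)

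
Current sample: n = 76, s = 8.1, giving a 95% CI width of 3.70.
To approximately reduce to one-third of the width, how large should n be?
n ≈ 684

CI width ∝ 1/√n
To reduce width by factor 3, need √n to grow by 3 → need 3² = 9 times as many samples.

Current: n = 76, width = 3.70
New: n = 684, width ≈ 1.22

Width reduced by factor of 3.70/1.22 = 3.03.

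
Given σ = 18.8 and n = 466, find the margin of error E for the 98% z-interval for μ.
Margin of error = 2.03

Margin of error = z* · σ/√n
= 2.326 · 18.8/√466
= 2.326 · 18.8/21.5870
= 2.03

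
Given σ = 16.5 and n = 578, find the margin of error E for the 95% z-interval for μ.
Margin of error = 1.35

Margin of error = z* · σ/√n
= 1.960 · 16.5/√578
= 1.960 · 16.5/24.0416
= 1.35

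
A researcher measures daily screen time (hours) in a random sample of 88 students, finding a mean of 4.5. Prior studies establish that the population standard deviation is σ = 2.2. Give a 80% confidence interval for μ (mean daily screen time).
(4.20, 4.80)

z-interval (σ known):
z* = 1.282 for 80% confidence

Margin of error = z* · σ/√n = 1.282 · 2.2/√88 = 0.30

CI: (4.5 - 0.30, 4.5 + 0.30) = (4.20, 4.80)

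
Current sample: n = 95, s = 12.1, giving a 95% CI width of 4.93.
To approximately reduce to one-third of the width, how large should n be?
n ≈ 855

CI width ∝ 1/√n
To reduce width by factor 3, need √n to grow by 3 → need 3² = 9 times as many samples.

Current: n = 95, width = 4.93
New: n = 855, width ≈ 1.62

Width reduced by factor of 4.93/1.62 = 3.04.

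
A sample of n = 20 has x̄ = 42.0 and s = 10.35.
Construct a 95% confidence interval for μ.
(37.16, 46.84)

t-interval (σ unknown):
df = n - 1 = 19
t* = 2.093 for 95% confidence

Margin of error = t* · s/√n = 2.093 · 10.35/√20 = 4.84

CI: (37.16, 46.84)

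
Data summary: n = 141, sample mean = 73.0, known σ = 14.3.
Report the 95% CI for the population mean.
(70.64, 75.36)

z-interval (σ known):
z* = 1.960 for 95% confidence

Margin of error = z* · σ/√n = 1.960 · 14.3/√141 = 2.36

CI: (73.0 - 2.36, 73.0 + 2.36) = (70.64, 75.36)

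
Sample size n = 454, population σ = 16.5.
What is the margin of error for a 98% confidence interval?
Margin of error = 1.80

Margin of error = z* · σ/√n
= 2.326 · 16.5/√454
= 2.326 · 16.5/21.3073
= 1.80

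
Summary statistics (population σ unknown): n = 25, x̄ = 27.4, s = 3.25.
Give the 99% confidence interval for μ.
(25.58, 29.22)

t-interval (σ unknown):
df = n - 1 = 24
t* = 2.797 for 99% confidence

Margin of error = t* · s/√n = 2.797 · 3.25/√25 = 1.82

CI: (25.58, 29.22)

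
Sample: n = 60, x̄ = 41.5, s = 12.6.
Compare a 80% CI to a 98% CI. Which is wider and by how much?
98% CI is wider by 3.56

df = 59
80% CI: t* = 1.296, (39.39, 43.61), width = 2 · t* · s/√n = 4.22
98% CI: t* = 2.391, (37.61, 45.39), width = 2 · t* · s/√n = 7.78

The 98% CI is wider by 7.78 - 4.22 = 3.56.
Higher confidence requires a wider interval.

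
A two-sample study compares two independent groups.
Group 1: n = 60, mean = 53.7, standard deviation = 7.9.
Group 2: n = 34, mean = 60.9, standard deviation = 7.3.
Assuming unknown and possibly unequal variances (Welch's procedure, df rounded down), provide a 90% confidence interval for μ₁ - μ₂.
(-9.89, -4.51)

Difference: x̄₁ - x̄₂ = -7.20
SE = √(s₁²/n₁ + s₂²/n₂) = √(7.9²/60 + 7.3²/34) = 1.6148
df = 73.28 → 73 (Welch–Satterthwaite, rounded down)
t* = 1.666

CI: -7.20 ± 1.666 · 1.6148 = -7.20 ± 2.69 = (-9.89, -4.51)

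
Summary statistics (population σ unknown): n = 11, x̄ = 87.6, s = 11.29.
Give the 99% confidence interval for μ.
(76.81, 98.39)

t-interval (σ unknown):
df = n - 1 = 10
t* = 3.169 for 99% confidence

Margin of error = t* · s/√n = 3.169 · 11.29/√11 = 10.79

CI: (76.81, 98.39)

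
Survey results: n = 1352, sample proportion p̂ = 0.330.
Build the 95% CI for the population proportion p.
(0.305, 0.355)

Proportion CI:
SE = √(p̂(1-p̂)/n) = √(0.330 · 0.670 / 1352) = 0.01279

z* = 1.960
Margin = z* · SE = 1.960 · 0.01279 = 0.0251

CI: 0.330 ± 0.0251 = (0.305, 0.355)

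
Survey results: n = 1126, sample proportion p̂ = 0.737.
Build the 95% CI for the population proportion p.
(0.711, 0.763)

Proportion CI:
SE = √(p̂(1-p̂)/n) = √(0.737 · 0.263 / 1126) = 0.01312

z* = 1.960
Margin = z* · SE = 1.960 · 0.01312 = 0.0257

CI: 0.737 ± 0.0257 = (0.711, 0.763)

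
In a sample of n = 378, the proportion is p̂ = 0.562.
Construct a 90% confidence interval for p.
(0.520, 0.604)

Proportion CI:
SE = √(p̂(1-p̂)/n) = √(0.562 · 0.438 / 378) = 0.02552

z* = 1.645
Margin = z* · SE = 1.645 · 0.02552 = 0.0420

CI: 0.562 ± 0.0420 = (0.520, 0.604)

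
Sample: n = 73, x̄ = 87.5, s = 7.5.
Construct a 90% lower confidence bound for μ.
μ ≥ 86.36

Lower bound (one-sided):
t* = 1.293 (one-sided for 90%)
Lower bound = x̄ - t* · s/√n = 87.5 - 1.293 · 7.5/√73 = 86.36

We are 90% confident that μ ≥ 86.36.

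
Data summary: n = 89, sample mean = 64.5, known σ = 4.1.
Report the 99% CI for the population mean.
(63.38, 65.62)

z-interval (σ known):
z* = 2.576 for 99% confidence

Margin of error = z* · σ/√n = 2.576 · 4.1/√89 = 1.12

CI: (64.5 - 1.12, 64.5 + 1.12) = (63.38, 65.62)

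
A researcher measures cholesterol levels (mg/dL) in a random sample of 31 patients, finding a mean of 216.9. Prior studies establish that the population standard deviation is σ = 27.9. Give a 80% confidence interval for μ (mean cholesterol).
(210.48, 223.32)

z-interval (σ known):
z* = 1.282 for 80% confidence

Margin of error = z* · σ/√n = 1.282 · 27.9/√31 = 6.42

CI: (216.9 - 6.42, 216.9 + 6.42) = (210.48, 223.32)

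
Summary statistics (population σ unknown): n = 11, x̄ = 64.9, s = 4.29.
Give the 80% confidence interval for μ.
(63.13, 66.67)

t-interval (σ unknown):
df = n - 1 = 10
t* = 1.372 for 80% confidence

Margin of error = t* · s/√n = 1.372 · 4.29/√11 = 1.77

CI: (63.13, 66.67)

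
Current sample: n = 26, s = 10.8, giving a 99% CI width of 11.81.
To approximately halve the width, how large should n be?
n ≈ 104

CI width ∝ 1/√n
To reduce width by factor 2, need √n to grow by 2 → need 2² = 4 times as many samples.

Current: n = 26, width = 11.81
New: n = 104, width ≈ 5.56

Width reduced by factor of 11.81/5.56 = 2.12.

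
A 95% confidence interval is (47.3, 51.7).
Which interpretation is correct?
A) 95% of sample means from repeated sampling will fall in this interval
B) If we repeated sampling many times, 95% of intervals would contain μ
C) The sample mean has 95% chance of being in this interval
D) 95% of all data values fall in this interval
B

A) Wrong — coverage applies to intervals containing μ, not to future x̄ values.
B) Correct — this is the frequentist long-run coverage interpretation.
C) Wrong — x̄ is observed and sits in the interval by construction.
D) Wrong — a CI is about the parameter μ, not individual data values.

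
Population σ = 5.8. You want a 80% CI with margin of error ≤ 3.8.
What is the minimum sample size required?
n ≥ 4

For margin E ≤ 3.8:
n ≥ (z* · σ / E)²
n ≥ (1.282 · 5.8 / 3.8)²
n ≥ 3.83

Minimum n = 4 (rounding up)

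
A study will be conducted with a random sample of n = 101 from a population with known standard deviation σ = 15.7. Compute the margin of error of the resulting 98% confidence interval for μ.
Margin of error = 3.63

Margin of error = z* · σ/√n
= 2.326 · 15.7/√101
= 2.326 · 15.7/10.0499
= 3.63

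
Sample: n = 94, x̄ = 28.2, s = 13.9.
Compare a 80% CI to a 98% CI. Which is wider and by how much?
98% CI is wider by 3.09

df = 93
80% CI: t* = 1.291, (26.35, 30.05), width = 2 · t* · s/√n = 3.70
98% CI: t* = 2.367, (24.81, 31.59), width = 2 · t* · s/√n = 6.79

The 98% CI is wider by 6.79 - 3.70 = 3.09.
Higher confidence requires a wider interval.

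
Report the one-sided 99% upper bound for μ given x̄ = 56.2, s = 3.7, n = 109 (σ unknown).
μ ≤ 57.04

Upper bound (one-sided):
t* = 2.361 (one-sided for 99%)
Upper bound = x̄ + t* · s/√n = 56.2 + 2.361 · 3.7/√109 = 57.04

We are 99% confident that μ ≤ 57.04.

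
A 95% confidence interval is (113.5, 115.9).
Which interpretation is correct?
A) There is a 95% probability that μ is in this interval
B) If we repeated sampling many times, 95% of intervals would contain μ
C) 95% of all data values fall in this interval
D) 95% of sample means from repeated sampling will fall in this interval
B

A) Wrong — μ is fixed; the randomness lives in the interval, not in μ.
B) Correct — this is the frequentist long-run coverage interpretation.
C) Wrong — a CI is about the parameter μ, not individual data values.
D) Wrong — coverage applies to intervals containing μ, not to future x̄ values.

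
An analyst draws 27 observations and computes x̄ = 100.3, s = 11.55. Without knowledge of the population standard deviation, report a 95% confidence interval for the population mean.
(95.73, 104.87)

t-interval (σ unknown):
df = n - 1 = 26
t* = 2.056 for 95% confidence

Margin of error = t* · s/√n = 2.056 · 11.55/√27 = 4.57

CI: (95.73, 104.87)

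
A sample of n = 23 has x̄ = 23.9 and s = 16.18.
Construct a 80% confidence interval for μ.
(19.44, 28.36)

t-interval (σ unknown):
df = n - 1 = 22
t* = 1.321 for 80% confidence

Margin of error = t* · s/√n = 1.321 · 16.18/√23 = 4.46

CI: (19.44, 28.36)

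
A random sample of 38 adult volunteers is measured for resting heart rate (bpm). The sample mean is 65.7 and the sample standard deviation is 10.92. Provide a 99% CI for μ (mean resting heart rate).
(60.89, 70.51)

t-interval (σ unknown):
df = n - 1 = 37
t* = 2.715 for 99% confidence

Margin of error = t* · s/√n = 2.715 · 10.92/√38 = 4.81

CI: (60.89, 70.51)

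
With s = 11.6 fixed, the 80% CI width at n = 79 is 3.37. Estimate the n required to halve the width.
n ≈ 316

CI width ∝ 1/√n
To reduce width by factor 2, need √n to grow by 2 → need 2² = 4 times as many samples.

Current: n = 79, width = 3.37
New: n = 316, width ≈ 1.68

Width reduced by factor of 3.37/1.68 = 2.01.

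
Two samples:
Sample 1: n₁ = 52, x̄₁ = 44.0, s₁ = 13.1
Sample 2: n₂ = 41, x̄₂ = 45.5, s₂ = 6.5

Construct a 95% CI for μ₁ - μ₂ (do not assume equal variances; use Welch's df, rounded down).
(-5.64, 2.64)

Difference: x̄₁ - x̄₂ = -1.50
SE = √(s₁²/n₁ + s₂²/n₂) = √(13.1²/52 + 6.5²/41) = 2.0810
df = 78.11 → 78 (Welch–Satterthwaite, rounded down)
t* = 1.991

CI: -1.50 ± 1.991 · 2.0810 = -1.50 ± 4.14 = (-5.64, 2.64)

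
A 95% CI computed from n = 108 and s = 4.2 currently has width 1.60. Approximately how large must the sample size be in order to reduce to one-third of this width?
n ≈ 972

CI width ∝ 1/√n
To reduce width by factor 3, need √n to grow by 3 → need 3² = 9 times as many samples.

Current: n = 108, width = 1.60
New: n = 972, width ≈ 0.53

Width reduced by factor of 1.60/0.53 = 3.02.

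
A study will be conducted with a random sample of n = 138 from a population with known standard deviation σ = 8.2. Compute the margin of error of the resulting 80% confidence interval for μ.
Margin of error = 0.89

Margin of error = z* · σ/√n
= 1.282 · 8.2/√138
= 1.282 · 8.2/11.7473
= 0.89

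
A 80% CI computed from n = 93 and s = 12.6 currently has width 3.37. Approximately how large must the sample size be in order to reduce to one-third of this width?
n ≈ 837

CI width ∝ 1/√n
To reduce width by factor 3, need √n to grow by 3 → need 3² = 9 times as many samples.

Current: n = 93, width = 3.37
New: n = 837, width ≈ 1.12

Width reduced by factor of 3.37/1.12 = 3.01.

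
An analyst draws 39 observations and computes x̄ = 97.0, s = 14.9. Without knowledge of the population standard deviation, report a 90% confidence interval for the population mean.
(92.98, 101.02)

t-interval (σ unknown):
df = n - 1 = 38
t* = 1.686 for 90% confidence

Margin of error = t* · s/√n = 1.686 · 14.9/√39 = 4.02

CI: (92.98, 101.02)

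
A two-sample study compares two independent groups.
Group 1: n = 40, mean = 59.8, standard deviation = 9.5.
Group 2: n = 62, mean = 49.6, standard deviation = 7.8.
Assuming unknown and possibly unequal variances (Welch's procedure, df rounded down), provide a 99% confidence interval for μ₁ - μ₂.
(5.44, 14.96)

Difference: x̄₁ - x̄₂ = 10.20
SE = √(s₁²/n₁ + s₂²/n₂) = √(9.5²/40 + 7.8²/62) = 1.7993
df = 71.64 → 71 (Welch–Satterthwaite, rounded down)
t* = 2.647

CI: 10.20 ± 2.647 · 1.7993 = 10.20 ± 4.76 = (5.44, 14.96)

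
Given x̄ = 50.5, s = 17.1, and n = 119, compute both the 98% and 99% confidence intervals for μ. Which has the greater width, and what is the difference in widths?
99% CI is wider by 0.82

df = 118
98% CI: t* = 2.358, (46.80, 54.20), width = 2 · t* · s/√n = 7.39
99% CI: t* = 2.618, (46.40, 54.60), width = 2 · t* · s/√n = 8.21

The 99% CI is wider by 8.21 - 7.39 = 0.82.
Higher confidence requires a wider interval.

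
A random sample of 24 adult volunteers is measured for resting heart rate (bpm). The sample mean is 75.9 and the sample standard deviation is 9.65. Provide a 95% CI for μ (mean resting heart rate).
(71.82, 79.98)

t-interval (σ unknown):
df = n - 1 = 23
t* = 2.069 for 95% confidence

Margin of error = t* · s/√n = 2.069 · 9.65/√24 = 4.08

CI: (71.82, 79.98)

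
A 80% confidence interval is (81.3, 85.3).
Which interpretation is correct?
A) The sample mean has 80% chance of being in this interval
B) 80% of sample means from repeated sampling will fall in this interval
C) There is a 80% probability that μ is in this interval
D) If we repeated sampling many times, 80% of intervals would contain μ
D

A) Wrong — x̄ is observed and sits in the interval by construction.
B) Wrong — coverage applies to intervals containing μ, not to future x̄ values.
C) Wrong — μ is fixed; the randomness lives in the interval, not in μ.
D) Correct — this is the frequentist long-run coverage interpretation.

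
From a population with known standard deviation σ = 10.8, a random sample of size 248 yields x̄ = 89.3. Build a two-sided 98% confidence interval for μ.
(87.70, 90.90)

z-interval (σ known):
z* = 2.326 for 98% confidence

Margin of error = z* · σ/√n = 2.326 · 10.8/√248 = 1.60

CI: (89.3 - 1.60, 89.3 + 1.60) = (87.70, 90.90)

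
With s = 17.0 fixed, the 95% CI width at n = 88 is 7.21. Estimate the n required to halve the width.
n ≈ 352

CI width ∝ 1/√n
To reduce width by factor 2, need √n to grow by 2 → need 2² = 4 times as many samples.

Current: n = 88, width = 7.21
New: n = 352, width ≈ 3.56

Width reduced by factor of 7.21/3.56 = 2.03.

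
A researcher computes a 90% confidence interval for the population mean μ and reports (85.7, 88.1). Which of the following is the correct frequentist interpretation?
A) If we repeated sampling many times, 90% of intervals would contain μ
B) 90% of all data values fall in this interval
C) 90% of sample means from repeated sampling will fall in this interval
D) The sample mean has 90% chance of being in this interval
A

A) Correct — this is the frequentist long-run coverage interpretation.
B) Wrong — a CI is about the parameter μ, not individual data values.
C) Wrong — coverage applies to intervals containing μ, not to future x̄ values.
D) Wrong — x̄ is observed and sits in the interval by construction.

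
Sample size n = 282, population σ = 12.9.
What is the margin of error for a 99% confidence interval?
Margin of error = 1.98

Margin of error = z* · σ/√n
= 2.576 · 12.9/√282
= 2.576 · 12.9/16.7929
= 1.98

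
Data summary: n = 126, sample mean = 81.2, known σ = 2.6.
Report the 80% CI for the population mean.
(80.90, 81.50)

z-interval (σ known):
z* = 1.282 for 80% confidence

Margin of error = z* · σ/√n = 1.282 · 2.6/√126 = 0.30

CI: (81.2 - 0.30, 81.2 + 0.30) = (80.90, 81.50)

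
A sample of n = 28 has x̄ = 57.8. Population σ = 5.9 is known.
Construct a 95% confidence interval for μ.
(55.61, 59.99)

z-interval (σ known):
z* = 1.960 for 95% confidence

Margin of error = z* · σ/√n = 1.960 · 5.9/√28 = 2.19

CI: (57.8 - 2.19, 57.8 + 2.19) = (55.61, 59.99)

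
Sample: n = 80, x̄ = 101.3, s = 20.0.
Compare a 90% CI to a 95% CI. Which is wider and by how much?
95% CI is wider by 1.46

df = 79
90% CI: t* = 1.664, (97.58, 105.02), width = 2 · t* · s/√n = 7.44
95% CI: t* = 1.990, (96.85, 105.75), width = 2 · t* · s/√n = 8.90

The 95% CI is wider by 8.90 - 7.44 = 1.46.
Higher confidence requires a wider interval.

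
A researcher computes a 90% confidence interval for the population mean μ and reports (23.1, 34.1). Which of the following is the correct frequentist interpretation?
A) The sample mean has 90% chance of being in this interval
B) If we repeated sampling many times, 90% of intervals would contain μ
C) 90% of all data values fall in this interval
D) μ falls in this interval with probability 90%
B

A) Wrong — x̄ is observed and sits in the interval by construction.
B) Correct — this is the frequentist long-run coverage interpretation.
C) Wrong — a CI is about the parameter μ, not individual data values.
D) Wrong — μ is fixed; the randomness lives in the interval, not in μ.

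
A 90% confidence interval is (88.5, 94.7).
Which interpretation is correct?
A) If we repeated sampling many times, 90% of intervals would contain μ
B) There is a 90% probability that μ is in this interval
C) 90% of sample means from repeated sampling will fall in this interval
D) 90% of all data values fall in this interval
A

A) Correct — this is the frequentist long-run coverage interpretation.
B) Wrong — μ is fixed; the randomness lives in the interval, not in μ.
C) Wrong — coverage applies to intervals containing μ, not to future x̄ values.
D) Wrong — a CI is about the parameter μ, not individual data values.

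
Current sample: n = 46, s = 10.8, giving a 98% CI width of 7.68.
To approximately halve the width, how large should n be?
n ≈ 184

CI width ∝ 1/√n
To reduce width by factor 2, need √n to grow by 2 → need 2² = 4 times as many samples.

Current: n = 46, width = 7.68
New: n = 184, width ≈ 3.74

Width reduced by factor of 7.68/3.74 = 2.05.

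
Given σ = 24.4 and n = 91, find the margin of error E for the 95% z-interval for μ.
Margin of error = 5.01

Margin of error = z* · σ/√n
= 1.960 · 24.4/√91
= 1.960 · 24.4/9.5394
= 5.01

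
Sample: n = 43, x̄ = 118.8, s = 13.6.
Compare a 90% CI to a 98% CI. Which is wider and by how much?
98% CI is wider by 3.05

df = 42
90% CI: t* = 1.682, (115.31, 122.29), width = 2 · t* · s/√n = 6.98
98% CI: t* = 2.418, (113.79, 123.81), width = 2 · t* · s/√n = 10.03

The 98% CI is wider by 10.03 - 6.98 = 3.05.
Higher confidence requires a wider interval.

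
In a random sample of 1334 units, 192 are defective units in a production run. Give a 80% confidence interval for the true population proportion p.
(0.132, 0.156)

Proportion CI:
p̂ = 192/1334 = 0.14393
SE = √(p̂(1-p̂)/n) = √(0.14393 · 0.85607 / 1334) = 0.00961

z* = 1.282
Margin = z* · SE = 1.282 · 0.00961 = 0.0123

CI: 0.14393 ± 0.0123 = (0.132, 0.156)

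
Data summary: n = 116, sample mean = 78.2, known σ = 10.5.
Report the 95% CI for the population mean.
(76.29, 80.11)

z-interval (σ known):
z* = 1.960 for 95% confidence

Margin of error = z* · σ/√n = 1.960 · 10.5/√116 = 1.91

CI: (78.2 - 1.91, 78.2 + 1.91) = (76.29, 80.11)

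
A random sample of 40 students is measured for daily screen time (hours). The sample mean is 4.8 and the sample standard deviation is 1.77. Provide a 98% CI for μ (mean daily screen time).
(4.12, 5.48)

t-interval (σ unknown):
df = n - 1 = 39
t* = 2.426 for 98% confidence

Margin of error = t* · s/√n = 2.426 · 1.77/√40 = 0.68

CI: (4.12, 5.48)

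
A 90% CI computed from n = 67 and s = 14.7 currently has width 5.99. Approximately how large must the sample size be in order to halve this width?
n ≈ 268

CI width ∝ 1/√n
To reduce width by factor 2, need √n to grow by 2 → need 2² = 4 times as many samples.

Current: n = 67, width = 5.99
New: n = 268, width ≈ 2.97

Width reduced by factor of 5.99/2.97 = 2.02.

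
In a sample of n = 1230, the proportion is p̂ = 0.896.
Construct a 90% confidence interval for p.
(0.882, 0.910)

Proportion CI:
SE = √(p̂(1-p̂)/n) = √(0.896 · 0.104 / 1230) = 0.00870

z* = 1.645
Margin = z* · SE = 1.645 · 0.00870 = 0.0143

CI: 0.896 ± 0.0143 = (0.882, 0.910)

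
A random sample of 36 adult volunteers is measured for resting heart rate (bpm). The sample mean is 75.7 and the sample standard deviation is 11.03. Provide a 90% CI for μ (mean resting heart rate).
(72.59, 78.81)

t-interval (σ unknown):
df = n - 1 = 35
t* = 1.690 for 90% confidence

Margin of error = t* · s/√n = 1.690 · 11.03/√36 = 3.11

CI: (72.59, 78.81)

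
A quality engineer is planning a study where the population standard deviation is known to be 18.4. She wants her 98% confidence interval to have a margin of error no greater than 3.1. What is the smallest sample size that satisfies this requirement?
n ≥ 191

For margin E ≤ 3.1:
n ≥ (z* · σ / E)²
n ≥ (2.326 · 18.4 / 3.1)²
n ≥ 190.60

Minimum n = 191 (rounding up)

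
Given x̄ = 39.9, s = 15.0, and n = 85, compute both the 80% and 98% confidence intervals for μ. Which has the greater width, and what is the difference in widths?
98% CI is wider by 3.52

df = 84
80% CI: t* = 1.292, (37.80, 42.00), width = 2 · t* · s/√n = 4.20
98% CI: t* = 2.372, (36.04, 43.76), width = 2 · t* · s/√n = 7.72

The 98% CI is wider by 7.72 - 4.20 = 3.52.
Higher confidence requires a wider interval.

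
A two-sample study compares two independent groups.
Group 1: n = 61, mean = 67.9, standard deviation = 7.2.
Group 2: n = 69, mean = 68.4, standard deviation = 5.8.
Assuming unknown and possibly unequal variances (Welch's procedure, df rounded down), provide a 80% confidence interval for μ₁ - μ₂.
(-1.99, 0.99)

Difference: x̄₁ - x̄₂ = -0.50
SE = √(s₁²/n₁ + s₂²/n₂) = √(7.2²/61 + 5.8²/69) = 1.1564
df = 115.15 → 115 (Welch–Satterthwaite, rounded down)
t* = 1.289

CI: -0.50 ± 1.289 · 1.1564 = -0.50 ± 1.49 = (-1.99, 0.99)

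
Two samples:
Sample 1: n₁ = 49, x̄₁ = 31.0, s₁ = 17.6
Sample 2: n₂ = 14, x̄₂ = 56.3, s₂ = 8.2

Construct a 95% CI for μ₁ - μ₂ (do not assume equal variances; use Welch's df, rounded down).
(-32.01, -18.59)

Difference: x̄₁ - x̄₂ = -25.30
SE = √(s₁²/n₁ + s₂²/n₂) = √(17.6²/49 + 8.2²/14) = 3.3353
df = 47.47 → 47 (Welch–Satterthwaite, rounded down)
t* = 2.012

CI: -25.30 ± 2.012 · 3.3353 = -25.30 ± 6.71 = (-32.01, -18.59)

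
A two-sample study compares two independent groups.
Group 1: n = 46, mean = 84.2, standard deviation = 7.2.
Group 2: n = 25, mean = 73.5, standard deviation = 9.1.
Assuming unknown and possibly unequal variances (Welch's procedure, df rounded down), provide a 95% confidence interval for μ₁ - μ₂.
(6.44, 14.96)

Difference: x̄₁ - x̄₂ = 10.70
SE = √(s₁²/n₁ + s₂²/n₂) = √(7.2²/46 + 9.1²/25) = 2.1070
df = 40.60 → 40 (Welch–Satterthwaite, rounded down)
t* = 2.021

CI: 10.70 ± 2.021 · 2.1070 = 10.70 ± 4.26 = (6.44, 14.96)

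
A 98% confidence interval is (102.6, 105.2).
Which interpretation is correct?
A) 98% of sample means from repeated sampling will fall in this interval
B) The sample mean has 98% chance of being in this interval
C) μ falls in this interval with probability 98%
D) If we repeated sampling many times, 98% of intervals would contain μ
D

A) Wrong — coverage applies to intervals containing μ, not to future x̄ values.
B) Wrong — x̄ is observed and sits in the interval by construction.
C) Wrong — μ is fixed; the randomness lives in the interval, not in μ.
D) Correct — this is the frequentist long-run coverage interpretation.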